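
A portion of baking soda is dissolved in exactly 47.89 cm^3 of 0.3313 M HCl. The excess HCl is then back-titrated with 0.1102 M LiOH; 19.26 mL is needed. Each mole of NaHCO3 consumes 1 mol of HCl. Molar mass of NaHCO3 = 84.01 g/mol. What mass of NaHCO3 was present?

Total n(HCl) added = 0.3313 x 0.04789 = 0.01587 mol.
n(LiOH) used = 0.1102 x 0.01926 = 0.002122 mol, which equals the excess n(HCl).
So n(HCl) consumed by the sample = 0.01587 - 0.002122 = 0.01374 mol.
n(NaHCO3) = 0.01374 / 1 = 0.01374 mol.
mass = 0.01374 mol x 84.01 g/mol = 1.15 g.

1.15 g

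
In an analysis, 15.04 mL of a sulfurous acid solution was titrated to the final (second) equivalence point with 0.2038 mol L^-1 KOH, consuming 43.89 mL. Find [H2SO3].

0.297 M

n(KOH) = 0.2038 x 0.04389 = 0.008945 mol.
At the final (second) equivalence point, 2 mol OH^- react per mol H2SO3, so n(H2SO3) = 0.008945 / 2 = 0.004472 mol.
[H2SO3] = 0.004472 / 0.01504 L = 0.297 M.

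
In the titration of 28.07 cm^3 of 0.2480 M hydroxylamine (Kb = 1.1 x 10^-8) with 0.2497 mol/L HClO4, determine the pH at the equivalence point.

n(NH2OH) = 0.2480 x 0.02807 = 0.006961 mol; V(HClO4) at equivalence = 0.006961/0.2497 = 0.02788 L.
At equivalence the base is fully converted to NH3OH+; total volume = 0.05595 L, so [NH3OH+] = 0.006961/0.05595 = 0.1244 M.
Ka(NH3OH+) = Kw/Kb = 1.0e-14 / 1.1 x 10^-8 = 9.09e-7.
[H^+] = sqrt(Ka x [NH3OH+]) = sqrt(9.09e-7 x 0.1244) = 0.000336 M.
pH = -log(0.000336) = 3.47.

3.47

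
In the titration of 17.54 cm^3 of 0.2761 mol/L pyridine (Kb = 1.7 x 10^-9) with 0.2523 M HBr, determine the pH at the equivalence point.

n(C5H5N) = 0.2761 x 0.01754 = 0.004843 mol; V(HBr) at equivalence = 0.004843/0.2523 = 0.01919 L.
At equivalence the base is fully converted to C5H5NH+; total volume = 0.03673 L, so [C5H5NH+] = 0.004843/0.03673 = 0.1318 M.
Ka(C5H5NH+) = Kw/Kb = 1.0e-14 / 1.7 x 10^-9 = 5.88e-6.
[H^+] = sqrt(Ka x [C5H5NH+]) = sqrt(5.88e-6 x 0.1318) = 0.000881 M.
pH = -log(0.000881) = 3.06.

3.06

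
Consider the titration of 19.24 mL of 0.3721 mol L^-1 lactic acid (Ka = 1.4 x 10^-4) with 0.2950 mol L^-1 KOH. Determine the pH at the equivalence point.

n(HC3H5O3) = 0.3721 x 0.01924 = 0.007159 mol; V(KOH) at equivalence = 0.007159/0.2950 = 0.02427 L.
At equivalence all the acid is converted to C3H5O3-; total volume = 0.01924 + 0.02427 = 0.04351 L, so [C3H5O3-] = 0.007159/0.04351 = 0.1645 M.
Kb = Kw/Ka = 1.0e-14 / 1.4 x 10^-4 = 7.14e-11.
[OH^-] = sqrt(Kb x [C3H5O3-]) = sqrt(7.14e-11 x 0.1645) = 3.43e-6 M.
pOH = 5.46, so pH = 14.00 - 5.46 = 8.54.

8.54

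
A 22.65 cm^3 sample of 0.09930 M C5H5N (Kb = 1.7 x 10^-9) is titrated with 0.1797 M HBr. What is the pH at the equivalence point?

n(C5H5N) = 0.09930 x 0.02265 = 0.002249 mol; V(HBr) at equivalence = 0.002249/0.1797 = 0.01252 L.
At equivalence the base is fully converted to C5H5NH+; total volume = 0.03517 L, so [C5H5NH+] = 0.002249/0.03517 = 0.06396 M.
Ka(C5H5NH+) = Kw/Kb = 1.0e-14 / 1.7 x 10^-9 = 5.88e-6.
[H^+] = sqrt(Ka x [C5H5NH+]) = sqrt(5.88e-6 x 0.06396) = 0.000613 M.
pH = -log(0.000613) = 3.21.

3.21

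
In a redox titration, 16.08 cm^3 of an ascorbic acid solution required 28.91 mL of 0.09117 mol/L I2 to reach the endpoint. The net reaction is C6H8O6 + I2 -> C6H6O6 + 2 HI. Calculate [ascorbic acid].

n(I2) = 0.09117 x 0.02891 = 0.002636 mol.
From the balanced equation, 1 mol I2 reacts with 1 mol ascorbic acid, so n(ascorbic acid) = 0.002636 x 1/1 = 0.002636 mol.
[ascorbic acid] = 0.002636 / 0.01608 L = 0.164 M.

0.164 M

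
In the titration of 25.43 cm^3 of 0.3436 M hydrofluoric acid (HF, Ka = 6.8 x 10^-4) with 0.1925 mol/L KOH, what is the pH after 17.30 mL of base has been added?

Initial n(HF) = 0.3436 x 0.02543 = 0.008738 mol.
n(KOH) added = 0.1925 x 0.01730 = 0.003330 mol, converting that many moles of HF to F-.
Remaining n(HF) = 0.005407 mol; n(F-) = 0.003330 mol.
By Henderson-Hasselbalch, pH = pKa + log([A^-]/[HA]) = 3.17 + log(0.003330/0.005407) = 3.17 + (-0.21) = 2.96.

2.96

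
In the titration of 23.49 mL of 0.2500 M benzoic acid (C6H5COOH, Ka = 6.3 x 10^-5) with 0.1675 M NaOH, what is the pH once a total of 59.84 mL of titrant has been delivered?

n(acid) = 0.2500 x 0.02349 = 0.005872 mol; n(NaOH) added = 0.1675 x 0.05984 = 0.01002 mol.
Base is in excess by 0.01002 - 0.005872 = 0.004151 mol in a total volume of 0.08333 L.
[OH^-] = 0.004151/0.08333 = 0.04981 M, so pOH = 1.30 and pH = 14.00 - 1.30 = 12.70.

12.70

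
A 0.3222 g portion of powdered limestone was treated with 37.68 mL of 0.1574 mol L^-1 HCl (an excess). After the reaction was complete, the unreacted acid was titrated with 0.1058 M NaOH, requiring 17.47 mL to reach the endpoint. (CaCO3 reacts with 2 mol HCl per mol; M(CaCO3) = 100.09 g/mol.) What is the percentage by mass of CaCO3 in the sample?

Total n(HCl) added = 0.1574 x 0.03768 = 0.005931 mol.
n(NaOH) used = 0.1058 x 0.01747 = 0.001848 mol, which equals the excess n(HCl).
So n(HCl) consumed by the sample = 0.005931 - 0.001848 = 0.004083 mol.
n(CaCO3) = 0.004083 / 2 = 0.002041 mol.
mass CaCO3 = 0.002041 x 100.09 = 0.2043 g, so %CaCO3 = 0.2043/0.3222 x 100 = 63.4%.

63.4%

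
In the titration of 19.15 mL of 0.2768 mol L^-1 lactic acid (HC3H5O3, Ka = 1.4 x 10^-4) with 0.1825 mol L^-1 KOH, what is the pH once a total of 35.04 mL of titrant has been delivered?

n(acid) = 0.2768 x 0.01915 = 0.005301 mol; n(KOH) added = 0.1825 x 0.03504 = 0.006395 mol.
Base is in excess by 0.006395 - 0.005301 = 0.001094 mol in a total volume of 0.05419 L.
[OH^-] = 0.001094/0.05419 = 0.02019 M, so pOH = 1.69 and pH = 14.00 - 1.69 = 12.31.

12.31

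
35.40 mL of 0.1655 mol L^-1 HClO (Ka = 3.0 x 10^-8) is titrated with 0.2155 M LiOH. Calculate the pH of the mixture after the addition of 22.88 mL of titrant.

Initial n(HClO) = 0.1655 x 0.03540 = 0.005859 mol.
n(LiOH) added = 0.2155 x 0.02288 = 0.004931 mol, converting that many moles of HClO to ClO-.
Remaining n(HClO) = 0.0009281 mol; n(ClO-) = 0.004931 mol.
By Henderson-Hasselbalch, pH = pKa + log([A^-]/[HA]) = 7.52 + log(0.004931/0.0009281) = 7.52 + (+0.73) = 8.25.

8.25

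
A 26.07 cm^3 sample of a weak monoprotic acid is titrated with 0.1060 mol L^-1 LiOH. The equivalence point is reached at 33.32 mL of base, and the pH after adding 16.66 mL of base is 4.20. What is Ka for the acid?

6.3 x 10^-5

16.66 mL is half of the equivalence volume, so this is the half-equivalence point where [HA] = [A^-].
At half-equivalence pH = pKa, so pKa = 4.20.
Ka = 10^(-4.20) = 6.3 x 10^-5.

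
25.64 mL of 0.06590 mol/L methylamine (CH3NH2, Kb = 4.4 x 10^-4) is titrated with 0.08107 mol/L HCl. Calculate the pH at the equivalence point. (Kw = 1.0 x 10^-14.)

6.04

n(CH3NH2) = 0.06590 x 0.02564 = 0.001690 mol; V(HCl) at equivalence = 0.001690/0.08107 = 0.02084 L.
At equivalence the base is fully converted to CH3NH3+; total volume = 0.04648 L, so [CH3NH3+] = 0.001690/0.04648 = 0.03635 M.
Ka(CH3NH3+) = Kw/Kb = 1.0e-14 / 4.4 x 10^-4 = 2.27e-11.
[H^+] = sqrt(Ka x [CH3NH3+]) = sqrt(2.27e-11 x 0.03635) = 9.09e-7 M.
pH = -log(9.09e-7) = 6.04.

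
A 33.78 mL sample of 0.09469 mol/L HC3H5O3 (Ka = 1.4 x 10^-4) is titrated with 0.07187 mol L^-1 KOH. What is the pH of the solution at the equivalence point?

8.23

n(HC3H5O3) = 0.09469 x 0.03378 = 0.003199 mol; V(KOH) at equivalence = 0.003199/0.07187 = 0.04451 L.
At equivalence all the acid is converted to C3H5O3-; total volume = 0.03378 + 0.04451 = 0.07829 L, so [C3H5O3-] = 0.003199/0.07829 = 0.04086 M.
Kb = Kw/Ka = 1.0e-14 / 1.4 x 10^-4 = 7.14e-11.
[OH^-] = sqrt(Kb x [C3H5O3-]) = sqrt(7.14e-11 x 0.04086) = 1.71e-6 M.
pOH = 5.77, so pH = 14.00 - 5.77 = 8.23.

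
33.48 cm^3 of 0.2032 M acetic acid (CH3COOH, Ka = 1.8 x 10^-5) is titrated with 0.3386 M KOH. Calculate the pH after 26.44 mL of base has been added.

n(acid) = 0.2032 x 0.03348 = 0.006803 mol; n(KOH) added = 0.3386 x 0.02644 = 0.008953 mol.
Base is in excess by 0.008953 - 0.006803 = 0.002149 mol in a total volume of 0.05992 L.
[OH^-] = 0.002149/0.05992 = 0.03587 M, so pOH = 1.45 and pH = 14.00 - 1.45 = 12.55.

12.55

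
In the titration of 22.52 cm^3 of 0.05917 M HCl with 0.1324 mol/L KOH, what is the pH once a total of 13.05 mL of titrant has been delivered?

12.05

n(acid) = 0.05917 x 0.02252 = 0.001333 mol; n(KOH) added = 0.1324 x 0.01305 = 0.001728 mol.
Base is in excess by 0.001728 - 0.001333 = 0.0003953 mol in a total volume of 0.03557 L.
[OH^-] = 0.0003953/0.03557 = 0.01111 M, so pOH = 1.95 and pH = 14.00 - 1.95 = 12.05.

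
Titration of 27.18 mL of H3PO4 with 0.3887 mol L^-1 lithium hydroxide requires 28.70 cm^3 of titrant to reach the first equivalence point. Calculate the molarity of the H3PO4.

n(LiOH) = 0.3887 x 0.02870 = 0.01116 mol.
At the first equivalence point, 1 mol OH^- react per mol H3PO4, so n(H3PO4) = 0.01116 / 1 = 0.01116 mol.
[H3PO4] = 0.01116 / 0.02718 L = 0.410 M.

0.410 M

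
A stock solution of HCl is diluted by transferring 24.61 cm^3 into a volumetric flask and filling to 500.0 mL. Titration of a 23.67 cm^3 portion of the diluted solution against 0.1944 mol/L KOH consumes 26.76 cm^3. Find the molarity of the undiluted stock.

4.47 M

n(KOH) = 0.1944 x 0.02676 = 0.005202 mol.
n(HCl) in the aliquot = 0.005202 mol.
[diluted HCl] = 0.005202 / 0.02367 = 0.2198 M.
Dilution factor = 500.0/24.61 = 20.32, so [stock] = 0.2198 x 20.32 = 4.47 M.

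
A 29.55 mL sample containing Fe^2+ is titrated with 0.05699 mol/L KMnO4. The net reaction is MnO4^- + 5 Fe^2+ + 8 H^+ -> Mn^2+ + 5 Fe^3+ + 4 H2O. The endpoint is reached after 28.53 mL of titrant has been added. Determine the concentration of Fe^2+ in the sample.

n(KMnO4) = 0.05699 x 0.02853 = 0.001626 mol.
From the balanced equation, 1 mol KMnO4 reacts with 5 mol Fe^2+, so n(Fe^2+) = 0.001626 x 5/1 = 0.008130 mol.
[Fe^2+] = 0.008130 / 0.02955 L = 0.275 M.

0.275 M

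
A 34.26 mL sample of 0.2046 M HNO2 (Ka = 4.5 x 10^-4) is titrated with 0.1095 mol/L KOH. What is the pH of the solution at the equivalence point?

n(HNO2) = 0.2046 x 0.03426 = 0.007010 mol; V(KOH) at equivalence = 0.007010/0.1095 = 0.06401 L.
At equivalence all the acid is converted to NO2-; total volume = 0.03426 + 0.06401 = 0.09827 L, so [NO2-] = 0.007010/0.09827 = 0.07133 M.
Kb = Kw/Ka = 1.0e-14 / 4.5 x 10^-4 = 2.22e-11.
[OH^-] = sqrt(Kb x [NO2-]) = sqrt(2.22e-11 x 0.07133) = 1.26e-6 M.
pOH = 5.90, so pH = 14.00 - 5.90 = 8.10.

8.10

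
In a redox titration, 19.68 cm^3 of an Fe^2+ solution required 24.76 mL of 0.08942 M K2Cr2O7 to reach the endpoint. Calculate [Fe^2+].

n(K2Cr2O7) = 0.08942 x 0.02476 = 0.002214 mol.
From the balanced equation, 1 mol K2Cr2O7 reacts with 6 mol Fe^2+, so n(Fe^2+) = 0.002214 x 6/1 = 0.01328 mol.
[Fe^2+] = 0.01328 / 0.01968 L = 0.675 M.

0.675 M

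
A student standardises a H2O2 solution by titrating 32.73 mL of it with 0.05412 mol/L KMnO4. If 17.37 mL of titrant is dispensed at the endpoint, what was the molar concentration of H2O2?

n(KMnO4) = 0.05412 x 0.01737 = 0.0009401 mol.
From the balanced equation, 2 mol KMnO4 reacts with 5 mol H2O2, so n(H2O2) = 0.0009401 x 5/2 = 0.002350 mol.
[H2O2] = 0.002350 / 0.03273 L = 0.0718 M.

0.0718 M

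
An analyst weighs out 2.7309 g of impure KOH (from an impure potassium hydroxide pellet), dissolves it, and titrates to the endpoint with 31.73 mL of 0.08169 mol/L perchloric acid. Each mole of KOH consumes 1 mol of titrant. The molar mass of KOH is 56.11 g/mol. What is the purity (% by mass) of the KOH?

n(HClO4) = 0.08169 x 0.03173 = 0.002592 mol.
n(KOH) = 0.002592 / 1 = 0.002592 mol.
mass of KOH = 0.002592 x 56.11 = 0.1454 g.
% purity = 0.1454 / 2.7309 x 100 = 5.33%.

5.33%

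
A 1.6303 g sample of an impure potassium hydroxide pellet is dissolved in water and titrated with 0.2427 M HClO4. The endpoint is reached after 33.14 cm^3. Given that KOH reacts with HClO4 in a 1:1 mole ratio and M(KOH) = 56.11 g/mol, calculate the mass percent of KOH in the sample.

27.7%

n(HClO4) = 0.2427 x 0.03314 = 0.008043 mol.
n(KOH) = 0.008043 / 1 = 0.008043 mol.
mass of KOH = 0.008043 x 56.11 = 0.4513 g.
% purity = 0.4513 / 1.6303 x 100 = 27.7%.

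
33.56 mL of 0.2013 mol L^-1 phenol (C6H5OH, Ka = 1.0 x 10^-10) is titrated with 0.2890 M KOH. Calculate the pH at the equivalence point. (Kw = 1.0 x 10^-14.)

n(C6H5OH) = 0.2013 x 0.03356 = 0.006756 mol; V(KOH) at equivalence = 0.006756/0.2890 = 0.02338 L.
At equivalence all the acid is converted to C6H5O-; total volume = 0.03356 + 0.02338 = 0.05694 L, so [C6H5O-] = 0.006756/0.05694 = 0.1187 M.
Kb = Kw/Ka = 1.0e-14 / 1.0 x 10^-10 = 0.000100.
[OH^-] = sqrt(Kb x [C6H5O-]) = sqrt(0.000100 x 0.1187) = 0.00344 M.
pOH = 2.46, so pH = 14.00 - 2.46 = 11.54.

11.54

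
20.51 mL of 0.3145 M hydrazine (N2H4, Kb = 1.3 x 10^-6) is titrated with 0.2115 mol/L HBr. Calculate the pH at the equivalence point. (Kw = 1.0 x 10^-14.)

n(N2H4) = 0.3145 x 0.02051 = 0.006450 mol; V(HBr) at equivalence = 0.006450/0.2115 = 0.03050 L.
At equivalence the base is fully converted to N2H5+; total volume = 0.05101 L, so [N2H5+] = 0.006450/0.05101 = 0.1265 M.
Ka(N2H5+) = Kw/Kb = 1.0e-14 / 1.3 x 10^-6 = 7.69e-9.
[H^+] = sqrt(Ka x [N2H5+]) = sqrt(7.69e-9 x 0.1265) = 3.12e-5 M.
pH = -log(3.12e-5) = 4.51.

4.51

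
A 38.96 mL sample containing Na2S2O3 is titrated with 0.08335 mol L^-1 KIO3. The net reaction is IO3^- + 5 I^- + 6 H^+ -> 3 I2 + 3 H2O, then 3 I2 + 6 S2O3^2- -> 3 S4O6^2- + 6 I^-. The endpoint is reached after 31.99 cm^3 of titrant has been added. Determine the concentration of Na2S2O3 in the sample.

n(KIO3) = 0.08335 x 0.03199 = 0.002666 mol.
From the balanced equation, 1 mol KIO3 reacts with 6 mol Na2S2O3, so n(Na2S2O3) = 0.002666 x 6/1 = 0.01600 mol.
[Na2S2O3] = 0.01600 / 0.03896 L = 0.411 M.

0.411 M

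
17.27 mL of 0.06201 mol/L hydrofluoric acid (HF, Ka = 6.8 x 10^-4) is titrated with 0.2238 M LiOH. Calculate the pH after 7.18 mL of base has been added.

n(acid) = 0.06201 x 0.01727 = 0.001071 mol; n(LiOH) added = 0.2238 x 0.007180 = 0.001607 mol.
Base is in excess by 0.001607 - 0.001071 = 0.0005360 mol in a total volume of 0.02445 L.
[OH^-] = 0.0005360/0.02445 = 0.02192 M, so pOH = 1.66 and pH = 14.00 - 1.66 = 12.34.

12.34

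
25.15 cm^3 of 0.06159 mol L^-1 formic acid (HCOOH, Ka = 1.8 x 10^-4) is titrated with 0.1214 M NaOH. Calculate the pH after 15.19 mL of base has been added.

n(acid) = 0.06159 x 0.02515 = 0.001549 mol; n(NaOH) added = 0.1214 x 0.01519 = 0.001844 mol.
Base is in excess by 0.001844 - 0.001549 = 0.0002951 mol in a total volume of 0.04034 L.
[OH^-] = 0.0002951/0.04034 = 0.007315 M, so pOH = 2.14 and pH = 14.00 - 2.14 = 11.86.

11.86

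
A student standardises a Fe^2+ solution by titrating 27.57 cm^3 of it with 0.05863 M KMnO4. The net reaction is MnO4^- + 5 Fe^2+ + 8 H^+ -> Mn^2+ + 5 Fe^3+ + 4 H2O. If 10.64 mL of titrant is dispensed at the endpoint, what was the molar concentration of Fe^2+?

n(KMnO4) = 0.05863 x 0.01064 = 0.0006238 mol.
From the balanced equation, 1 mol KMnO4 reacts with 5 mol Fe^2+, so n(Fe^2+) = 0.0006238 x 5/1 = 0.003119 mol.
[Fe^2+] = 0.003119 / 0.02757 L = 0.113 M.

0.113 M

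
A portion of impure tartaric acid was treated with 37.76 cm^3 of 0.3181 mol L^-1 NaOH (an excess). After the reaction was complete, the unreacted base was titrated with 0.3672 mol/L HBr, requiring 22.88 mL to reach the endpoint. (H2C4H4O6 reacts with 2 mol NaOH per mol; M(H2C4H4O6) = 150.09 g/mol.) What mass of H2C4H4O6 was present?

Total n(NaOH) added = 0.3181 x 0.03776 = 0.01201 mol.
n(HBr) used = 0.3672 x 0.02288 = 0.008402 mol, which equals the excess n(NaOH).
So n(NaOH) consumed by the sample = 0.01201 - 0.008402 = 0.003610 mol.
n(H2C4H4O6) = 0.003610 / 2 = 0.001805 mol.
mass = 0.001805 mol x 150.09 g/mol = 0.271 g.

0.271 g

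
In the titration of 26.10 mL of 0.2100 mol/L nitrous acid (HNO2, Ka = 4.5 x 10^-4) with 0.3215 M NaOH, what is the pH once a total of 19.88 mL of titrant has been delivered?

n(acid) = 0.2100 x 0.02610 = 0.005481 mol; n(NaOH) added = 0.3215 x 0.01988 = 0.006391 mol.
Base is in excess by 0.006391 - 0.005481 = 0.0009104 mol in a total volume of 0.04598 L.
[OH^-] = 0.0009104/0.04598 = 0.01980 M, so pOH = 1.70 and pH = 14.00 - 1.70 = 12.30.

12.30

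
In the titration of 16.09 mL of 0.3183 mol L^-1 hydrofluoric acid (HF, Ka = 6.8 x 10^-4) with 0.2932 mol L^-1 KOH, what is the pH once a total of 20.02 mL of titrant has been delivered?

n(acid) = 0.3183 x 0.01609 = 0.005121 mol; n(KOH) added = 0.2932 x 0.02002 = 0.005870 mol.
Base is in excess by 0.005870 - 0.005121 = 0.0007484 mol in a total volume of 0.03611 L.
[OH^-] = 0.0007484/0.03611 = 0.02073 M, so pOH = 1.68 and pH = 14.00 - 1.68 = 12.32.

12.32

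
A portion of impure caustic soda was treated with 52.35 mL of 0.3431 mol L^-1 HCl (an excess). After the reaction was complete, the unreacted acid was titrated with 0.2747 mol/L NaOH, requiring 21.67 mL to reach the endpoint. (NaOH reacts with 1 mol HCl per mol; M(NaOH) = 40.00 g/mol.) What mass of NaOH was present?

Total n(HCl) added = 0.3431 x 0.05235 = 0.01796 mol.
n(NaOH) used = 0.2747 x 0.02167 = 0.005953 mol, which equals the excess n(HCl).
So n(HCl) consumed by the sample = 0.01796 - 0.005953 = 0.01201 mol.
n(NaOH) = 0.01201 / 1 = 0.01201 mol.
mass = 0.01201 mol x 40.00 g/mol = 0.480 g.

0.480 g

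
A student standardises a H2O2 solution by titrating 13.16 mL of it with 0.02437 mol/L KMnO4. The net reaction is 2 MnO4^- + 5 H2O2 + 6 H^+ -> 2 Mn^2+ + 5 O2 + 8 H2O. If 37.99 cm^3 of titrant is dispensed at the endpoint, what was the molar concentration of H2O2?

0.176 M

n(KMnO4) = 0.02437 x 0.03799 = 0.0009258 mol.
From the balanced equation, 2 mol KMnO4 reacts with 5 mol H2O2, so n(H2O2) = 0.0009258 x 5/2 = 0.002315 mol.
[H2O2] = 0.002315 / 0.01316 L = 0.176 M.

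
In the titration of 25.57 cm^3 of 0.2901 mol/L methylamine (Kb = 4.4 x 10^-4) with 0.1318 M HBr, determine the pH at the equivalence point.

5.84

n(CH3NH2) = 0.2901 x 0.02557 = 0.007418 mol; V(HBr) at equivalence = 0.007418/0.1318 = 0.05628 L.
At equivalence the base is fully converted to CH3NH3+; total volume = 0.08185 L, so [CH3NH3+] = 0.007418/0.08185 = 0.09063 M.
Ka(CH3NH3+) = Kw/Kb = 1.0e-14 / 4.4 x 10^-4 = 2.27e-11.
[H^+] = sqrt(Ka x [CH3NH3+]) = sqrt(2.27e-11 x 0.09063) = 1.44e-6 M.
pH = -log(1.44e-6) = 5.84.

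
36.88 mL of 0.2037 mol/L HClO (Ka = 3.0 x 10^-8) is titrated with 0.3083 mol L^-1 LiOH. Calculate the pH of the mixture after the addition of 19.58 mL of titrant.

Initial n(HClO) = 0.2037 x 0.03688 = 0.007512 mol.
n(LiOH) added = 0.3083 x 0.01958 = 0.006037 mol, converting that many moles of HClO to ClO-.
Remaining n(HClO) = 0.001476 mol; n(ClO-) = 0.006037 mol.
By Henderson-Hasselbalch, pH = pKa + log([A^-]/[HA]) = 7.52 + log(0.006037/0.001476) = 7.52 + (+0.61) = 8.13.

8.13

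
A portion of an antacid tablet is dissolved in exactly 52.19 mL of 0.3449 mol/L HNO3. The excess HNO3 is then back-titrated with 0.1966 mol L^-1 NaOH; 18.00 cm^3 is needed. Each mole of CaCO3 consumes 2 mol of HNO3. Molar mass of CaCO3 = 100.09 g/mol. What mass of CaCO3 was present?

0.724 g

Total n(HNO3) added = 0.3449 x 0.05219 = 0.01800 mol.
n(NaOH) used = 0.1966 x 0.01800 = 0.003539 mol, which equals the excess n(HNO3).
So n(HNO3) consumed by the sample = 0.01800 - 0.003539 = 0.01446 mol.
n(CaCO3) = 0.01446 / 2 = 0.007231 mol.
mass = 0.007231 mol x 100.09 g/mol = 0.724 g.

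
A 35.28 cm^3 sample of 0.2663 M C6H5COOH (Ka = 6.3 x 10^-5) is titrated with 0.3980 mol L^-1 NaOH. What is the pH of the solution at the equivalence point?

n(C6H5COOH) = 0.2663 x 0.03528 = 0.009395 mol; V(NaOH) at equivalence = 0.009395/0.3980 = 0.02361 L.
At equivalence all the acid is converted to C6H5COO-; total volume = 0.03528 + 0.02361 = 0.05889 L, so [C6H5COO-] = 0.009395/0.05889 = 0.1595 M.
Kb = Kw/Ka = 1.0e-14 / 6.3 x 10^-5 = 1.59e-10.
[OH^-] = sqrt(Kb x [C6H5COO-]) = sqrt(1.59e-10 x 0.1595) = 5.03e-6 M.
pOH = 5.30, so pH = 14.00 - 5.30 = 8.70.

8.70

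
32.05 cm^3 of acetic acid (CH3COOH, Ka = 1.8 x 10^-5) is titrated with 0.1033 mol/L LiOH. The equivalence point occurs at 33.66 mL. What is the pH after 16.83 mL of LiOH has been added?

4.74

16.83 mL is exactly half the equivalence volume (33.66/2), i.e. the half-equivalence point.
There, n(HA) = n(A^-), so pH = pKa = -log(1.8 x 10^-5) = 4.74.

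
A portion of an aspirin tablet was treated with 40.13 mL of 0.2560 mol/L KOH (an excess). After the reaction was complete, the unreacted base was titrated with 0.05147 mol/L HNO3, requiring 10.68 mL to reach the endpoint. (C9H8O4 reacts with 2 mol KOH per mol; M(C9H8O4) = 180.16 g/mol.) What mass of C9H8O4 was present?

Total n(KOH) added = 0.2560 x 0.04013 = 0.01027 mol.
n(HNO3) used = 0.05147 x 0.01068 = 0.0005497 mol, which equals the excess n(KOH).
So n(KOH) consumed by the sample = 0.01027 - 0.0005497 = 0.009724 mol.
n(C9H8O4) = 0.009724 / 2 = 0.004862 mol.
mass = 0.004862 mol x 180.16 g/mol = 0.876 g.

0.876 g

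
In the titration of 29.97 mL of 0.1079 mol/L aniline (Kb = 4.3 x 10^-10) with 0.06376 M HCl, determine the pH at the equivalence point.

n(C6H5NH2) = 0.1079 x 0.02997 = 0.003234 mol; V(HCl) at equivalence = 0.003234/0.06376 = 0.05072 L.
At equivalence the base is fully converted to C6H5NH3+; total volume = 0.08069 L, so [C6H5NH3+] = 0.003234/0.08069 = 0.04008 M.
Ka(C6H5NH3+) = Kw/Kb = 1.0e-14 / 4.3 x 10^-10 = 2.33e-5.
[H^+] = sqrt(Ka x [C6H5NH3+]) = sqrt(2.33e-5 x 0.04008) = 0.000965 M.
pH = -log(0.000965) = 3.02.

3.02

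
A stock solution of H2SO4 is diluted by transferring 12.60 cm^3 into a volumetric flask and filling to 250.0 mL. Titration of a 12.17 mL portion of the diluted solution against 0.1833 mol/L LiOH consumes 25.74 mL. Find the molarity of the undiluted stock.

n(LiOH) = 0.1833 x 0.02574 = 0.004718 mol.
n(H2SO4) in the aliquot = 0.004718 x 1/2 = 0.002359 mol.
[diluted H2SO4] = 0.002359 / 0.01217 = 0.1938 M.
Dilution factor = 250.0/12.60 = 19.84, so [stock] = 0.1938 x 19.84 = 3.85 M.

3.85 M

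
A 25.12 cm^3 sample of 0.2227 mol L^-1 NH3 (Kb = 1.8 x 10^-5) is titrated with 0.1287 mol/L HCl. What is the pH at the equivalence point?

n(NH3) = 0.2227 x 0.02512 = 0.005594 mol; V(HCl) at equivalence = 0.005594/0.1287 = 0.04347 L.
At equivalence the base is fully converted to NH4+; total volume = 0.06859 L, so [NH4+] = 0.005594/0.06859 = 0.08156 M.
Ka(NH4+) = Kw/Kb = 1.0e-14 / 1.8 x 10^-5 = 5.56e-10.
[H^+] = sqrt(Ka x [NH4+]) = sqrt(5.56e-10 x 0.08156) = 6.73e-6 M.
pH = -log(6.73e-6) = 5.17.

5.17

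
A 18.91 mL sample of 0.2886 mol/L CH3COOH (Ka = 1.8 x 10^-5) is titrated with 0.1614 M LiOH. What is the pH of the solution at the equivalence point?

n(CH3COOH) = 0.2886 x 0.01891 = 0.005457 mol; V(LiOH) at equivalence = 0.005457/0.1614 = 0.03381 L.
At equivalence all the acid is converted to CH3COO-; total volume = 0.01891 + 0.03381 = 0.05272 L, so [CH3COO-] = 0.005457/0.05272 = 0.1035 M.
Kb = Kw/Ka = 1.0e-14 / 1.8 x 10^-5 = 5.56e-10.
[OH^-] = sqrt(Kb x [CH3COO-]) = sqrt(5.56e-10 x 0.1035) = 7.58e-6 M.
pOH = 5.12, so pH = 14.00 - 5.12 = 8.88.

8.88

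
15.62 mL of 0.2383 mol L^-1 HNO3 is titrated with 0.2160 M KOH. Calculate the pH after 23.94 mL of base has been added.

12.56

n(acid) = 0.2383 x 0.01562 = 0.003722 mol; n(KOH) added = 0.2160 x 0.02394 = 0.005171 mol.
Base is in excess by 0.005171 - 0.003722 = 0.001449 mol in a total volume of 0.03956 L.
[OH^-] = 0.001449/0.03956 = 0.03662 M, so pOH = 1.44 and pH = 14.00 - 1.44 = 12.56.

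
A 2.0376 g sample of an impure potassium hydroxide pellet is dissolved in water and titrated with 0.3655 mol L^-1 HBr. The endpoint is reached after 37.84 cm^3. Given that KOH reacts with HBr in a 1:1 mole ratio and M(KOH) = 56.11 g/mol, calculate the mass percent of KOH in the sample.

38.1%

n(HBr) = 0.3655 x 0.03784 = 0.01383 mol.
n(KOH) = 0.01383 / 1 = 0.01383 mol.
mass of KOH = 0.01383 x 56.11 = 0.7760 g.
% purity = 0.7760 / 2.0376 x 100 = 38.1%.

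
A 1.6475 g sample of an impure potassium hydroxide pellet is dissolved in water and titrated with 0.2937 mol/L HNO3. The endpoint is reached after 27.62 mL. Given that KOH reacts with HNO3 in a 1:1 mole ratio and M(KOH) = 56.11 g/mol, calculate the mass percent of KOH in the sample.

27.6%

n(HNO3) = 0.2937 x 0.02762 = 0.008112 mol.
n(KOH) = 0.008112 / 1 = 0.008112 mol.
mass of KOH = 0.008112 x 56.11 = 0.4552 g.
% purity = 0.4552 / 1.6475 x 100 = 27.6%.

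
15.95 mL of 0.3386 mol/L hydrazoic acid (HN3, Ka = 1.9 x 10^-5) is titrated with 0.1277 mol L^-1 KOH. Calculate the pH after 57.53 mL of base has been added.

12.42

n(acid) = 0.3386 x 0.01595 = 0.005401 mol; n(KOH) added = 0.1277 x 0.05753 = 0.007347 mol.
Base is in excess by 0.007347 - 0.005401 = 0.001946 mol in a total volume of 0.07348 L.
[OH^-] = 0.001946/0.07348 = 0.02648 M, so pOH = 1.58 and pH = 14.00 - 1.58 = 12.42.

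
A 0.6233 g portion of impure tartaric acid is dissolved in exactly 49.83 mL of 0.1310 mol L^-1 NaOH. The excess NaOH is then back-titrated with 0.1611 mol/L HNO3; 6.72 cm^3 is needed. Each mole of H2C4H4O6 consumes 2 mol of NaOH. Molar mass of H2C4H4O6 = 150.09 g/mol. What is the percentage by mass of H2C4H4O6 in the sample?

65.6%

Total n(NaOH) added = 0.1310 x 0.04983 = 0.006528 mol.
n(HNO3) used = 0.1611 x 0.006720 = 0.001083 mol, which equals the excess n(NaOH).
So n(NaOH) consumed by the sample = 0.006528 - 0.001083 = 0.005445 mol.
n(H2C4H4O6) = 0.005445 / 2 = 0.002723 mol.
mass H2C4H4O6 = 0.002723 x 150.09 = 0.4086 g, so %H2C4H4O6 = 0.4086/0.6233 x 100 = 65.6%.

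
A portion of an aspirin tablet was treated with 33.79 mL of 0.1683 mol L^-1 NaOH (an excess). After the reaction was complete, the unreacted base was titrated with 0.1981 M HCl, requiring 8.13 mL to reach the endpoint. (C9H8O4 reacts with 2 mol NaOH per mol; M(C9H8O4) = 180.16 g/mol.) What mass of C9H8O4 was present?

0.367 g

Total n(NaOH) added = 0.1683 x 0.03379 = 0.005687 mol.
n(HCl) used = 0.1981 x 0.008130 = 0.001611 mol, which equals the excess n(NaOH).
So n(NaOH) consumed by the sample = 0.005687 - 0.001611 = 0.004076 mol.
n(C9H8O4) = 0.004076 / 2 = 0.002038 mol.
mass = 0.002038 mol x 180.16 g/mol = 0.367 g.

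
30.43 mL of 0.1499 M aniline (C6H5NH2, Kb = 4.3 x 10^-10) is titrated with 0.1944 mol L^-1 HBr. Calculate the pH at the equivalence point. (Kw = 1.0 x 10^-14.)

2.85

n(C6H5NH2) = 0.1499 x 0.03043 = 0.004561 mol; V(HBr) at equivalence = 0.004561/0.1944 = 0.02346 L.
At equivalence the base is fully converted to C6H5NH3+; total volume = 0.05389 L, so [C6H5NH3+] = 0.004561/0.05389 = 0.08464 M.
Ka(C6H5NH3+) = Kw/Kb = 1.0e-14 / 4.3 x 10^-10 = 2.33e-5.
[H^+] = sqrt(Ka x [C6H5NH3+]) = sqrt(2.33e-5 x 0.08464) = 0.00140 M.
pH = -log(0.00140) = 2.85.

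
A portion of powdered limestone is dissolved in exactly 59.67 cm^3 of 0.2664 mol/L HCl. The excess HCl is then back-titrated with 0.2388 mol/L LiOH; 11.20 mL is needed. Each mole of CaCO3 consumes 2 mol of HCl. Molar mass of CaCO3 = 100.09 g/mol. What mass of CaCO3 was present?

0.662 g

Total n(HCl) added = 0.2664 x 0.05967 = 0.01590 mol.
n(LiOH) used = 0.2388 x 0.01120 = 0.002675 mol, which equals the excess n(HCl).
So n(HCl) consumed by the sample = 0.01590 - 0.002675 = 0.01322 mol.
n(CaCO3) = 0.01322 / 2 = 0.006611 mol.
mass = 0.006611 mol x 100.09 g/mol = 0.662 g.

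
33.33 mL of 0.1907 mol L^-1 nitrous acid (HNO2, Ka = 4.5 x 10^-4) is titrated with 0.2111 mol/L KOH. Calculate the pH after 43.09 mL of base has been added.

12.55

n(acid) = 0.1907 x 0.03333 = 0.006356 mol; n(KOH) added = 0.2111 x 0.04309 = 0.009096 mol.
Base is in excess by 0.009096 - 0.006356 = 0.002740 mol in a total volume of 0.07642 L.
[OH^-] = 0.002740/0.07642 = 0.03586 M, so pOH = 1.45 and pH = 14.00 - 1.45 = 12.55.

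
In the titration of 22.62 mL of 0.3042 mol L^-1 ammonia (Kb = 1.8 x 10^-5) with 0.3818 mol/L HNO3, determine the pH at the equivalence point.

n(NH3) = 0.3042 x 0.02262 = 0.006881 mol; V(HNO3) at equivalence = 0.006881/0.3818 = 0.01802 L.
At equivalence the base is fully converted to NH4+; total volume = 0.04064 L, so [NH4+] = 0.006881/0.04064 = 0.1693 M.
Ka(NH4+) = Kw/Kb = 1.0e-14 / 1.8 x 10^-5 = 5.56e-10.
[H^+] = sqrt(Ka x [NH4+]) = sqrt(5.56e-10 x 0.1693) = 9.70e-6 M.
pH = -log(9.70e-6) = 5.01.

5.01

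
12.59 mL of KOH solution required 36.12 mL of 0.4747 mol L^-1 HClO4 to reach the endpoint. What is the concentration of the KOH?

n(HClO4) delivered = 0.4747 x 0.03612 = 0.01715 mol.
For a 1:1 reaction, n(KOH) = 0.01715 mol.
[KOH] = 0.01715 mol / 0.01259 L = 1.36 M.

1.36 M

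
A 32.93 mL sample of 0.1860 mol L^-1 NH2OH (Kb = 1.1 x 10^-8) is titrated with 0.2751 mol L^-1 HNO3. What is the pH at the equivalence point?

3.50

n(NH2OH) = 0.1860 x 0.03293 = 0.006125 mol; V(HNO3) at equivalence = 0.006125/0.2751 = 0.02226 L.
At equivalence the base is fully converted to NH3OH+; total volume = 0.05519 L, so [NH3OH+] = 0.006125/0.05519 = 0.1110 M.
Ka(NH3OH+) = Kw/Kb = 1.0e-14 / 1.1 x 10^-8 = 9.09e-7.
[H^+] = sqrt(Ka x [NH3OH+]) = sqrt(9.09e-7 x 0.1110) = 0.000318 M.
pH = -log(0.000318) = 3.50.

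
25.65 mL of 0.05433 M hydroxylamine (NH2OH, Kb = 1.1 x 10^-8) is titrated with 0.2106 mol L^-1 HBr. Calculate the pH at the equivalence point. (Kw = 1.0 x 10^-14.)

3.70

n(NH2OH) = 0.05433 x 0.02565 = 0.001394 mol; V(HBr) at equivalence = 0.001394/0.2106 = 0.006617 L.
At equivalence the base is fully converted to NH3OH+; total volume = 0.03227 L, so [NH3OH+] = 0.001394/0.03227 = 0.04319 M.
Ka(NH3OH+) = Kw/Kb = 1.0e-14 / 1.1 x 10^-8 = 9.09e-7.
[H^+] = sqrt(Ka x [NH3OH+]) = sqrt(9.09e-7 x 0.04319) = 0.000198 M.
pH = -log(0.000198) = 3.70.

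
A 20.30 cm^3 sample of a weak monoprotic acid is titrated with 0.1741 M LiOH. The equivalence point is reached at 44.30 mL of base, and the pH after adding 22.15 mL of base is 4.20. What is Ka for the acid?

6.3 x 10^-5

22.15 mL is half of the equivalence volume, so this is the half-equivalence point where [HA] = [A^-].
At half-equivalence pH = pKa, so pKa = 4.20.
Ka = 10^(-4.20) = 6.3 x 10^-5.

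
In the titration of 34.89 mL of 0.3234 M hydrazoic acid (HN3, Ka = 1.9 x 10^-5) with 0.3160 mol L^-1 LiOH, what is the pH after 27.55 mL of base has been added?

5.25

Initial n(HN3) = 0.3234 x 0.03489 = 0.01128 mol.
n(LiOH) added = 0.3160 x 0.02755 = 0.008706 mol, converting that many moles of HN3 to N3-.
Remaining n(HN3) = 0.002578 mol; n(N3-) = 0.008706 mol.
By Henderson-Hasselbalch, pH = pKa + log([A^-]/[HA]) = 4.72 + log(0.008706/0.002578) = 4.72 + (+0.53) = 5.25.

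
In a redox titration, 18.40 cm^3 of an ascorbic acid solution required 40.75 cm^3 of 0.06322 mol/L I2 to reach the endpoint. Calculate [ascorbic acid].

0.140 M

n(I2) = 0.06322 x 0.04075 = 0.002576 mol.
From the balanced equation, 1 mol I2 reacts with 1 mol ascorbic acid, so n(ascorbic acid) = 0.002576 x 1/1 = 0.002576 mol.
[ascorbic acid] = 0.002576 / 0.01840 L = 0.140 M.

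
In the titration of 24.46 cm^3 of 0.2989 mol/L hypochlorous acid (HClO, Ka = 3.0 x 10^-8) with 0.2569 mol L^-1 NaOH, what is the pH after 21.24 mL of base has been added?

Initial n(HClO) = 0.2989 x 0.02446 = 0.007311 mol.
n(NaOH) added = 0.2569 x 0.02124 = 0.005457 mol, converting that many moles of HClO to ClO-.
Remaining n(HClO) = 0.001855 mol; n(ClO-) = 0.005457 mol.
By Henderson-Hasselbalch, pH = pKa + log([A^-]/[HA]) = 7.52 + log(0.005457/0.001855) = 7.52 + (+0.47) = 7.99.

7.99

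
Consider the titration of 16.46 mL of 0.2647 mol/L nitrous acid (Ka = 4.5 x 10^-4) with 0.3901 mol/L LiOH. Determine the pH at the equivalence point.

n(HNO2) = 0.2647 x 0.01646 = 0.004357 mol; V(LiOH) at equivalence = 0.004357/0.3901 = 0.01117 L.
At equivalence all the acid is converted to NO2-; total volume = 0.01646 + 0.01117 = 0.02763 L, so [NO2-] = 0.004357/0.02763 = 0.1577 M.
Kb = Kw/Ka = 1.0e-14 / 4.5 x 10^-4 = 2.22e-11.
[OH^-] = sqrt(Kb x [NO2-]) = sqrt(2.22e-11 x 0.1577) = 1.87e-6 M.
pOH = 5.73, so pH = 14.00 - 5.73 = 8.27.

8.27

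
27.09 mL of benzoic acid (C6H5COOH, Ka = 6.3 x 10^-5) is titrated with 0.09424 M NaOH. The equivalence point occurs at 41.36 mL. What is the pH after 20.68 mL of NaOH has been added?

20.68 mL is exactly half the equivalence volume (41.36/2), i.e. the half-equivalence point.
There, n(HA) = n(A^-), so pH = pKa = -log(6.3 x 10^-5) = 4.20.

4.20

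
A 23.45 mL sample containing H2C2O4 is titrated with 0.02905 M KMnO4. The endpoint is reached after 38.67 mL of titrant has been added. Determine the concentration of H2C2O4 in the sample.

0.120 M

n(KMnO4) = 0.02905 x 0.03867 = 0.001123 mol.
From the balanced equation, 2 mol KMnO4 reacts with 5 mol H2C2O4, so n(H2C2O4) = 0.001123 x 5/2 = 0.002808 mol.
[H2C2O4] = 0.002808 / 0.02345 L = 0.120 M.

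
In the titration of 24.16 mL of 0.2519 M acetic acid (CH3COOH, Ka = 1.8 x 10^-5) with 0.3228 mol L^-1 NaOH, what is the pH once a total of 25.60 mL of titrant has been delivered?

n(acid) = 0.2519 x 0.02416 = 0.006086 mol; n(NaOH) added = 0.3228 x 0.02560 = 0.008264 mol.
Base is in excess by 0.008264 - 0.006086 = 0.002178 mol in a total volume of 0.04976 L.
[OH^-] = 0.002178/0.04976 = 0.04377 M, so pOH = 1.36 and pH = 14.00 - 1.36 = 12.64.

12.64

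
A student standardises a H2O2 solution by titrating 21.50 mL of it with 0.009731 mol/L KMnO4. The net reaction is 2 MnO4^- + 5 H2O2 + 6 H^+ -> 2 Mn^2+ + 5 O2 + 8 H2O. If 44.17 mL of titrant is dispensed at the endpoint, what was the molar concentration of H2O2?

n(KMnO4) = 0.009731 x 0.04417 = 0.0004298 mol.
From the balanced equation, 2 mol KMnO4 reacts with 5 mol H2O2, so n(H2O2) = 0.0004298 x 5/2 = 0.001075 mol.
[H2O2] = 0.001075 / 0.02150 L = 0.0500 M.

0.0500 M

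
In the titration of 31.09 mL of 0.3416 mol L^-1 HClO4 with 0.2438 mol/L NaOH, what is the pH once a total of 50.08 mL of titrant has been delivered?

12.29

n(acid) = 0.3416 x 0.03109 = 0.01062 mol; n(NaOH) added = 0.2438 x 0.05008 = 0.01221 mol.
Base is in excess by 0.01221 - 0.01062 = 0.001589 mol in a total volume of 0.08117 L.
[OH^-] = 0.001589/0.08117 = 0.01958 M, so pOH = 1.71 and pH = 14.00 - 1.71 = 12.29.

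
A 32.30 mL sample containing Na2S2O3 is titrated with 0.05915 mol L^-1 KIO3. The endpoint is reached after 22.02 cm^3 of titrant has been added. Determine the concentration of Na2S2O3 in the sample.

0.242 M

n(KIO3) = 0.05915 x 0.02202 = 0.001302 mol.
From the balanced equation, 1 mol KIO3 reacts with 6 mol Na2S2O3, so n(Na2S2O3) = 0.001302 x 6/1 = 0.007815 mol.
[Na2S2O3] = 0.007815 / 0.03230 L = 0.242 M.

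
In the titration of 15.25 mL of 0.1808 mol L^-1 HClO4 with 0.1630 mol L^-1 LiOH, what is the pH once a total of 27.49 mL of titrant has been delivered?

n(acid) = 0.1808 x 0.01525 = 0.002757 mol; n(LiOH) added = 0.1630 x 0.02749 = 0.004481 mol.
Base is in excess by 0.004481 - 0.002757 = 0.001724 mol in a total volume of 0.04274 L.
[OH^-] = 0.001724/0.04274 = 0.04033 M, so pOH = 1.39 and pH = 14.00 - 1.39 = 12.61.

12.61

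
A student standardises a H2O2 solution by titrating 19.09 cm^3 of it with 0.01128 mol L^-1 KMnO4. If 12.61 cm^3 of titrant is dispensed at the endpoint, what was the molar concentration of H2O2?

0.0186 M

n(KMnO4) = 0.01128 x 0.01261 = 0.0001422 mol.
From the balanced equation, 2 mol KMnO4 reacts with 5 mol H2O2, so n(H2O2) = 0.0001422 x 5/2 = 0.0003556 mol.
[H2O2] = 0.0003556 / 0.01909 L = 0.0186 M.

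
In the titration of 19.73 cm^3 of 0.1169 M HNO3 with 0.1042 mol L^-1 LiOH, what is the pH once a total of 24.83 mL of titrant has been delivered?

n(acid) = 0.1169 x 0.01973 = 0.002306 mol; n(LiOH) added = 0.1042 x 0.02483 = 0.002587 mol.
Base is in excess by 0.002587 - 0.002306 = 0.0002808 mol in a total volume of 0.04456 L.
[OH^-] = 0.0002808/0.04456 = 0.006303 M, so pOH = 2.20 and pH = 14.00 - 2.20 = 11.80.

11.80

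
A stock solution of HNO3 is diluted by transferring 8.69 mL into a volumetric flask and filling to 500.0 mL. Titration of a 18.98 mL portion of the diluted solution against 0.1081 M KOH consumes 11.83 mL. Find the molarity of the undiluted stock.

n(KOH) = 0.1081 x 0.01183 = 0.001279 mol.
n(HNO3) in the aliquot = 0.001279 mol.
[diluted HNO3] = 0.001279 / 0.01898 = 0.06738 M.
Dilution factor = 500.0/8.690 = 57.54, so [stock] = 0.06738 x 57.54 = 3.88 M.

3.88 M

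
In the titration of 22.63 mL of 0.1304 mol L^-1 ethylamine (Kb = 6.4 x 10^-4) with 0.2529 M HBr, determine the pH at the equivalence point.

n(C2H5NH2) = 0.1304 x 0.02263 = 0.002951 mol; V(HBr) at equivalence = 0.002951/0.2529 = 0.01167 L.
At equivalence the base is fully converted to C2H5NH3+; total volume = 0.03430 L, so [C2H5NH3+] = 0.002951/0.03430 = 0.08604 M.
Ka(C2H5NH3+) = Kw/Kb = 1.0e-14 / 6.4 x 10^-4 = 1.56e-11.
[H^+] = sqrt(Ka x [C2H5NH3+]) = sqrt(1.56e-11 x 0.08604) = 1.16e-6 M.
pH = -log(1.16e-6) = 5.94.

5.94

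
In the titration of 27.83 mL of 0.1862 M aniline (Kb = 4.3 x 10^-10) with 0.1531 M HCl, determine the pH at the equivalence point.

n(C6H5NH2) = 0.1862 x 0.02783 = 0.005182 mol; V(HCl) at equivalence = 0.005182/0.1531 = 0.03385 L.
At equivalence the base is fully converted to C6H5NH3+; total volume = 0.06168 L, so [C6H5NH3+] = 0.005182/0.06168 = 0.08402 M.
Ka(C6H5NH3+) = Kw/Kb = 1.0e-14 / 4.3 x 10^-10 = 2.33e-5.
[H^+] = sqrt(Ka x [C6H5NH3+]) = sqrt(2.33e-5 x 0.08402) = 0.00140 M.
pH = -log(0.00140) = 2.85.

2.85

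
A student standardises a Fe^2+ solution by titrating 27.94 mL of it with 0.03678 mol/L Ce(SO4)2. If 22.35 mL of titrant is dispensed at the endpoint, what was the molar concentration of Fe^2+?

0.0294 M

n(Ce(SO4)2) = 0.03678 x 0.02235 = 0.0008220 mol.
From the balanced equation, 1 mol Ce(SO4)2 reacts with 1 mol Fe^2+, so n(Fe^2+) = 0.0008220 x 1/1 = 0.0008220 mol.
[Fe^2+] = 0.0008220 / 0.02794 L = 0.0294 M.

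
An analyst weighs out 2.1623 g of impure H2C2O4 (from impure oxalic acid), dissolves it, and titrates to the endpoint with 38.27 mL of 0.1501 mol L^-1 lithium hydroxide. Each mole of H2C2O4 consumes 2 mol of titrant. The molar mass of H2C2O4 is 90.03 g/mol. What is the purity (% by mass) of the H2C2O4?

n(LiOH) = 0.1501 x 0.03827 = 0.005744 mol.
n(H2C2O4) = 0.005744 / 2 = 0.002872 mol.
mass of H2C2O4 = 0.002872 x 90.03 = 0.2586 g.
% purity = 0.2586 / 2.1623 x 100 = 12.0%.

12.0%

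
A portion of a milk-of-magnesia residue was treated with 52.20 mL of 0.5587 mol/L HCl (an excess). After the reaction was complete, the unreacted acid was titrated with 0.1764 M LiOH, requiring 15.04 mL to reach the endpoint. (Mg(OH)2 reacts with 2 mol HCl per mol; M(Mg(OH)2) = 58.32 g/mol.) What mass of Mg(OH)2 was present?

Total n(HCl) added = 0.5587 x 0.05220 = 0.02916 mol.
n(LiOH) used = 0.1764 x 0.01504 = 0.002653 mol, which equals the excess n(HCl).
So n(HCl) consumed by the sample = 0.02916 - 0.002653 = 0.02651 mol.
n(Mg(OH)2) = 0.02651 / 2 = 0.01326 mol.
mass = 0.01326 mol x 58.32 g/mol = 0.773 g.

0.773 g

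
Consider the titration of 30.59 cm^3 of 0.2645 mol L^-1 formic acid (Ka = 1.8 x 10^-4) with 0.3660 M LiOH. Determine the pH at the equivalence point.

n(HCOOH) = 0.2645 x 0.03059 = 0.008091 mol; V(LiOH) at equivalence = 0.008091/0.3660 = 0.02211 L.
At equivalence all the acid is converted to HCOO-; total volume = 0.03059 + 0.02211 = 0.05270 L, so [HCOO-] = 0.008091/0.05270 = 0.1535 M.
Kb = Kw/Ka = 1.0e-14 / 1.8 x 10^-4 = 5.56e-11.
[OH^-] = sqrt(Kb x [HCOO-]) = sqrt(5.56e-11 x 0.1535) = 2.92e-6 M.
pOH = 5.53, so pH = 14.00 - 5.53 = 8.47.

8.47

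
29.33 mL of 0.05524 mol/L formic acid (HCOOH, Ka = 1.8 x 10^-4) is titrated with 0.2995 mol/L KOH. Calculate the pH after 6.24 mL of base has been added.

n(acid) = 0.05524 x 0.02933 = 0.001620 mol; n(KOH) added = 0.2995 x 0.006240 = 0.001869 mol.
Base is in excess by 0.001869 - 0.001620 = 0.0002487 mol in a total volume of 0.03557 L.
[OH^-] = 0.0002487/0.03557 = 0.006992 M, so pOH = 2.16 and pH = 14.00 - 2.16 = 11.84.

11.84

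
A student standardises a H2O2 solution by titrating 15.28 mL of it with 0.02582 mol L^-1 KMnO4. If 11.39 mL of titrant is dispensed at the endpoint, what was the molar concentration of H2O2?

0.0481 M

n(KMnO4) = 0.02582 x 0.01139 = 0.0002941 mol.
From the balanced equation, 2 mol KMnO4 reacts with 5 mol H2O2, so n(H2O2) = 0.0002941 x 5/2 = 0.0007352 mol.
[H2O2] = 0.0007352 / 0.01528 L = 0.0481 M.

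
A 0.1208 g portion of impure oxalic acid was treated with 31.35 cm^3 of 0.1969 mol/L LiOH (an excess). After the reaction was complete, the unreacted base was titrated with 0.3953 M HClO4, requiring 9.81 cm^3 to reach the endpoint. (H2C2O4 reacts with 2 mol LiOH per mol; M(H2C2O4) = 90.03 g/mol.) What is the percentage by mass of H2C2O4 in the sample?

Total n(LiOH) added = 0.1969 x 0.03135 = 0.006173 mol.
n(HClO4) used = 0.3953 x 0.009810 = 0.003878 mol, which equals the excess n(LiOH).
So n(LiOH) consumed by the sample = 0.006173 - 0.003878 = 0.002295 mol.
n(H2C2O4) = 0.002295 / 2 = 0.001147 mol.
mass H2C2O4 = 0.001147 x 90.03 = 0.1033 g, so %H2C2O4 = 0.1033/0.1208 x 100 = 85.5%.

85.5%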